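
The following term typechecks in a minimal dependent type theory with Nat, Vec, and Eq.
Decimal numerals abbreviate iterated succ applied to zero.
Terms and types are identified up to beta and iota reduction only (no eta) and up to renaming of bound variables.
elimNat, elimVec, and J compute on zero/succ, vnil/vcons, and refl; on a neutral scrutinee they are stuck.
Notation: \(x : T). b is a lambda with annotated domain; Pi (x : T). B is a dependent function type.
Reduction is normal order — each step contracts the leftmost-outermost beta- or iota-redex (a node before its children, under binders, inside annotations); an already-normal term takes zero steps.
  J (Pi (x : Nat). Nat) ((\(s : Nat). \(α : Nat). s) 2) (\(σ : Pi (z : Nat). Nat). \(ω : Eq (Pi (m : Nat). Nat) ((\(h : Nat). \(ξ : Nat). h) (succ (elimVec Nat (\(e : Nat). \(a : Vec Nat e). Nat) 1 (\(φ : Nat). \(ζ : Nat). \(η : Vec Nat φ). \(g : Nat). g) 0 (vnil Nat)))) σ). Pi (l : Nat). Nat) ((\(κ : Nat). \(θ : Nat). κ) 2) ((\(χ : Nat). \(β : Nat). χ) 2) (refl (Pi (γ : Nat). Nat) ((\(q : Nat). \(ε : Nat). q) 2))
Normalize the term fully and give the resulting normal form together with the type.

reduced normal form:
  \(x : Nat). 2
inferred type:
  Pi (x : Nat). Nat
observation: the leftmost-outermost redex is a J iota-redex, and normalization takes 2 steps.


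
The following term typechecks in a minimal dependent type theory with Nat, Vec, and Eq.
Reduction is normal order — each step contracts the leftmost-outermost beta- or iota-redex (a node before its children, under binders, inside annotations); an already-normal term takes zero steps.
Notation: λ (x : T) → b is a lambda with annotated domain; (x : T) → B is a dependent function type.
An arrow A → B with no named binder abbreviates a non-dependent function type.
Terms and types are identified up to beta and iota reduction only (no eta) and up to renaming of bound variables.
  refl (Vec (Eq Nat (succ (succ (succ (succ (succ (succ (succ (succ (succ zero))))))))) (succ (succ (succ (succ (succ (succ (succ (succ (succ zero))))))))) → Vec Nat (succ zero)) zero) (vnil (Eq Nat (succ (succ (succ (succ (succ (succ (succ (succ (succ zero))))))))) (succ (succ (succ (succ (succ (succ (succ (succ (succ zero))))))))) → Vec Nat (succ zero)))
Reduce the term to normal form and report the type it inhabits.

resulting normal form:
  refl (Vec (Eq Nat (succ (succ (succ (succ (succ (succ (succ (succ (succ zero))))))))) (succ (succ (succ (succ (succ (succ (succ (succ (succ zero))))))))) → Vec Nat (succ zero)) zero) (vnil (Eq Nat (succ (succ (succ (succ (succ (succ (succ (succ (succ zero))))))))) (succ (succ (succ (succ (succ (succ (succ (succ (succ zero))))))))) → Vec Nat (succ zero)))
inferred type:
  Eq (Vec (Eq Nat (succ (succ (succ (succ (succ (succ (succ (succ (succ zero))))))))) (succ (succ (succ (succ (succ (succ (succ (succ (succ zero))))))))) → Vec Nat (succ zero)) zero) (vnil (Eq Nat (succ (succ (succ (succ (succ (succ (succ (succ (succ zero))))))))) (succ (succ (succ (succ (succ (succ (succ (succ (succ zero))))))))) → Vec Nat (succ zero))) (vnil (Eq Nat (succ (succ (succ (succ (succ (succ (succ (succ (succ zero))))))))) (succ (succ (succ (succ (succ (succ (succ (succ (succ zero))))))))) → Vec Nat (succ zero)))
observation: the term is already in normal form.


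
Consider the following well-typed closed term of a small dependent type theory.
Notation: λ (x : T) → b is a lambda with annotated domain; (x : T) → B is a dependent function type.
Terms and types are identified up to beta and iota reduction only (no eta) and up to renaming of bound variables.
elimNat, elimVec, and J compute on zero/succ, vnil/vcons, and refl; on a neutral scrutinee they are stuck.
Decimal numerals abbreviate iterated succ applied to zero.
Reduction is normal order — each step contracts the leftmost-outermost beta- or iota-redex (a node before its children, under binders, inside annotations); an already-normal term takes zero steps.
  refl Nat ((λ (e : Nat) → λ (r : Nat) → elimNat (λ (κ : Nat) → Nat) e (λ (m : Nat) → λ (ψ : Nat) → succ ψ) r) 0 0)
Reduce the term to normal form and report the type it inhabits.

normal form:
  refl Nat 0
the term's type:
  Eq Nat 0 0
observation: 3 normal-order steps normalize the term, beginning with a beta-redex.


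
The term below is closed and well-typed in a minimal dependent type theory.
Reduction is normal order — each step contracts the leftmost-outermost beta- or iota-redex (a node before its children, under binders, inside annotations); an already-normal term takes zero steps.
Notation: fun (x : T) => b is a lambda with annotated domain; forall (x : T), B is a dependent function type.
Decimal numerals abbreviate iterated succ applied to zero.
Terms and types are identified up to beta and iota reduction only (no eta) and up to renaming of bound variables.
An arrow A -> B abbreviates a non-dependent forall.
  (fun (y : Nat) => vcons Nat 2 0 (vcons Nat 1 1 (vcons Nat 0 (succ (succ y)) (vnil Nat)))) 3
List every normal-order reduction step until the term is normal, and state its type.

reduction (normal order):
  (fun (y : Nat) => vcons Nat 2 0 (vcons Nat 1 1 (vcons Nat 0 (succ (succ y)) (vnil Nat)))) 3
  ~> vcons Nat 2 0 (vcons Nat 1 1 (vcons Nat 0 5 (vnil Nat)))
inferred type:
  Vec Nat 3


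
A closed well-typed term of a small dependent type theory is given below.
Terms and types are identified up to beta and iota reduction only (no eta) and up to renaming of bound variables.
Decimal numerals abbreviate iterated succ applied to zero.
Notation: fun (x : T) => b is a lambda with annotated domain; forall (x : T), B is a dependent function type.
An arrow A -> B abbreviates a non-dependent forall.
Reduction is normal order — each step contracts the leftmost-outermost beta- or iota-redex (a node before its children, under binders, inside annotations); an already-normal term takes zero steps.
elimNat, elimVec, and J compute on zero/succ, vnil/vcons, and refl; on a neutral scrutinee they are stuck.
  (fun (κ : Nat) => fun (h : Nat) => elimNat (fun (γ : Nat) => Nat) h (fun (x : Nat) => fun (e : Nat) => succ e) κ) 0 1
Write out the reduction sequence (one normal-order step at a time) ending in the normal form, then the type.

normal-order reduction:
  (fun (κ : Nat) => fun (h : Nat) => elimNat (fun (γ : Nat) => Nat) h (fun (x : Nat) => fun (e : Nat) => succ e) κ) 0 1
  ~> (fun (κ : Nat) => elimNat (fun (h : Nat) => Nat) κ (fun (γ : Nat) => fun (x : Nat) => succ x) 0) 1
  ~> elimNat (fun (κ : Nat) => Nat) 1 (fun (h : Nat) => fun (γ : Nat) => succ γ) 0
  ~> 1
inferred type:
  Nat


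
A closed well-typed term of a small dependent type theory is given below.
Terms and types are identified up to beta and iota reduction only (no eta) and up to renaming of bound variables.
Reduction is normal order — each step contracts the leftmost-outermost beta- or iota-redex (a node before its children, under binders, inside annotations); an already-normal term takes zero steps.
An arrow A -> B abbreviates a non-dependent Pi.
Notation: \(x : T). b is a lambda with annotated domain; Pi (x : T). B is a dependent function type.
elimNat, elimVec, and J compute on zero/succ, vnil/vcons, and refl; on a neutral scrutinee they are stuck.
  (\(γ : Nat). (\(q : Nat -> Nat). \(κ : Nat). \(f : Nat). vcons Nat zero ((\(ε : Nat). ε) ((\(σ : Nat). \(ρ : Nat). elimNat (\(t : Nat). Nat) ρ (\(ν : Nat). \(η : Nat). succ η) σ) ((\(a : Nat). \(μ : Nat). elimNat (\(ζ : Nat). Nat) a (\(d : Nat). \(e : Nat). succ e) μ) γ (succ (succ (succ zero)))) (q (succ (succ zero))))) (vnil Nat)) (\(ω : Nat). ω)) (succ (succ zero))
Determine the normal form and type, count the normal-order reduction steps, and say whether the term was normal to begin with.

normal form:
  \(γ : Nat). \(q : Nat). vcons Nat zero (succ (succ (succ (succ (succ (succ (succ zero))))))) (vnil Nat)
inferred type:
  Nat -> Nat -> Vec Nat (succ zero)
steps to reach normal form (normal order): 34
started in normal form: no
first contracted redex: a beta-redex


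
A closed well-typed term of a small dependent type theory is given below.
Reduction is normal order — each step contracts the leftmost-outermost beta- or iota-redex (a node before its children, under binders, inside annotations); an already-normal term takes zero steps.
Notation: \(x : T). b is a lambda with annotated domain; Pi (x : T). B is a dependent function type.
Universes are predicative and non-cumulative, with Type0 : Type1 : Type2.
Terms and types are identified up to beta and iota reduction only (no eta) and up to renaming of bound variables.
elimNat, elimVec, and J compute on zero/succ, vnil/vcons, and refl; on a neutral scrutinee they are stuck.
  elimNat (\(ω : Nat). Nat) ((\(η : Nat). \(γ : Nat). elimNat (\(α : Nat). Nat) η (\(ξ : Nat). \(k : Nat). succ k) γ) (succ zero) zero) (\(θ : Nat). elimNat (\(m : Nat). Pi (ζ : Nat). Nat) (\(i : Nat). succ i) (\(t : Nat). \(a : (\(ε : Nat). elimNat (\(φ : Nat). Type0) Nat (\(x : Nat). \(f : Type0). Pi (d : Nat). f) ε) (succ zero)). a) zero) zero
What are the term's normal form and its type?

reduced normal form:
  succ zero
inferred type:
  Nat
observation: reduction starts at an elimNat iota-redex, and 4 normal-order steps reach the normal form.


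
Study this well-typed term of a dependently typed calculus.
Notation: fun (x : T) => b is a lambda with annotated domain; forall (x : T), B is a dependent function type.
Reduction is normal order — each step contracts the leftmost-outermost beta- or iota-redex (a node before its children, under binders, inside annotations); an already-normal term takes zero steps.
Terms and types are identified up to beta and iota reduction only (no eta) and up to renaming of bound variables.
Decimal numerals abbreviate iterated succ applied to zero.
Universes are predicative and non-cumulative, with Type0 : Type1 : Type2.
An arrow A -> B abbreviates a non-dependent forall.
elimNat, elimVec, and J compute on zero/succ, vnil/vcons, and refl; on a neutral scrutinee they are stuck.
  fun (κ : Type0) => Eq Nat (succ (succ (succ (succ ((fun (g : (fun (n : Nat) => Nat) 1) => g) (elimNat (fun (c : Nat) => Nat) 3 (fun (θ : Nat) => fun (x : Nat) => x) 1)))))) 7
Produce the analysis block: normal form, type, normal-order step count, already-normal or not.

reduced normal form:
  fun (κ : Type0) => Eq Nat 7 7
inferred type:
  Type0 -> Type0
normal-order step count: 5
term was already normal: no
first contracted redex: a beta-redex


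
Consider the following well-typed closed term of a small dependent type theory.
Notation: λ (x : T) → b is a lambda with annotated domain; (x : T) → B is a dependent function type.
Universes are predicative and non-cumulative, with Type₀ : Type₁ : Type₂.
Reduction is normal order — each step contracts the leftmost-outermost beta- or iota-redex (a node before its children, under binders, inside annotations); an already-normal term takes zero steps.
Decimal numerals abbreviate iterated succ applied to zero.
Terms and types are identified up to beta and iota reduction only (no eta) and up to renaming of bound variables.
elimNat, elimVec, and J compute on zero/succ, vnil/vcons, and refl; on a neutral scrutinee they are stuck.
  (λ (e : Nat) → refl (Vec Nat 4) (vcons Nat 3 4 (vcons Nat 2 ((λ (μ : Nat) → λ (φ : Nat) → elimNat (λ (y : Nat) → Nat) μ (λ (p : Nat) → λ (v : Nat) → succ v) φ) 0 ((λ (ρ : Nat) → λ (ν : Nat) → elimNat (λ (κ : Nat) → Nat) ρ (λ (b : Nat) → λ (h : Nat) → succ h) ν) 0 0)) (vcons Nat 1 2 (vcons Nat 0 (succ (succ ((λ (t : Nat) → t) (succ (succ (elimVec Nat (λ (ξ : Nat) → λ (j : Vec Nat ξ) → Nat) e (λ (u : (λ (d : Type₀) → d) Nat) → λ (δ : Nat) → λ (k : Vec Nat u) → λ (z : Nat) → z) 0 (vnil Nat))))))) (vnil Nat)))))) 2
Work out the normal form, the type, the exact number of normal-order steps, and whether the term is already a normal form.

resulting normal form:
  refl (Vec Nat 4) (vcons Nat 3 4 (vcons Nat 2 0 (vcons Nat 1 2 (vcons Nat 0 6 (vnil Nat)))))
type:
  Eq (Vec Nat 4) (vcons Nat 3 4 (vcons Nat 2 0 (vcons Nat 1 2 (vcons Nat 0 6 (vnil Nat))))) (vcons Nat 3 4 (vcons Nat 2 0 (vcons Nat 1 2 (vcons Nat 0 6 (vnil Nat)))))
reduction steps (normal order): 9
started in normal form: no
first redex: a beta-redex


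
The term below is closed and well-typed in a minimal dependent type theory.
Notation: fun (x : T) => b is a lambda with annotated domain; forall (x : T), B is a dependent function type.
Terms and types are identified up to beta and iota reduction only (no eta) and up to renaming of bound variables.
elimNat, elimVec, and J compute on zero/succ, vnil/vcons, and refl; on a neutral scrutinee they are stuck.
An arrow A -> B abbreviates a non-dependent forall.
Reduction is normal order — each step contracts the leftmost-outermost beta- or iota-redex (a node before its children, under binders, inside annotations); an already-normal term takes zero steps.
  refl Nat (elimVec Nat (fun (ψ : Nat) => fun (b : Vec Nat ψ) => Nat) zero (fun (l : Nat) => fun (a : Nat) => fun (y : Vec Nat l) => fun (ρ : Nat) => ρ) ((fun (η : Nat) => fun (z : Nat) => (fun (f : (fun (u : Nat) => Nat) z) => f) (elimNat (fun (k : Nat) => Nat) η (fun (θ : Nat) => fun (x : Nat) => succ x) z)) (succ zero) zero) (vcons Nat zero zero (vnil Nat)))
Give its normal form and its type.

resulting normal form:
  refl Nat zero
type:
  Eq Nat zero zero


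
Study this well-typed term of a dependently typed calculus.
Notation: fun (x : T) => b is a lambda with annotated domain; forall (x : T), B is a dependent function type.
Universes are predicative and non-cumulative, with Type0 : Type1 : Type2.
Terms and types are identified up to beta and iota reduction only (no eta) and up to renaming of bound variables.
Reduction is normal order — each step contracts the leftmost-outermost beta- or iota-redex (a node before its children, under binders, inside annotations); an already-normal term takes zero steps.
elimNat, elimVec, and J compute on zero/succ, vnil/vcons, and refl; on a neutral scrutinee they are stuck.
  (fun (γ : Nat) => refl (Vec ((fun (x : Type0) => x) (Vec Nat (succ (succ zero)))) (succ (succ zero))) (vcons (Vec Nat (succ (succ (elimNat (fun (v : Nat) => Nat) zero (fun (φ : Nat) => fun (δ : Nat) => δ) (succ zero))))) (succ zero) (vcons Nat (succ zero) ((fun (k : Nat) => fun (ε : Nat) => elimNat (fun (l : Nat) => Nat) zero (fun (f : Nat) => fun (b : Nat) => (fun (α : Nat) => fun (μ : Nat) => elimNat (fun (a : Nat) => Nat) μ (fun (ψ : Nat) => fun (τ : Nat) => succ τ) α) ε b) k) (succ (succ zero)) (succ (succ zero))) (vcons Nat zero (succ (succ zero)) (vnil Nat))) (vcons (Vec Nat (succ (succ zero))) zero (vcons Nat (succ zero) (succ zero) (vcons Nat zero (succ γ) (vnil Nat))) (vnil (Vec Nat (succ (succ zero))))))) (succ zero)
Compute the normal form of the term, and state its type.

reduced normal form:
  refl (Vec (Vec Nat (succ (succ zero))) (succ (succ zero))) (vcons (Vec Nat (succ (succ zero))) (succ zero) (vcons Nat (succ zero) (succ (succ (succ (succ zero)))) (vcons Nat zero (succ (succ zero)) (vnil Nat))) (vcons (Vec Nat (succ (succ zero))) zero (vcons Nat (succ zero) (succ zero) (vcons Nat zero (succ (succ zero)) (vnil Nat))) (vnil (Vec Nat (succ (succ zero))))))
the term's type:
  Eq (Vec (Vec Nat (succ (succ zero))) (succ (succ zero))) (vcons (Vec Nat (succ (succ zero))) (succ zero) (vcons Nat (succ zero) (succ (succ (succ (succ zero)))) (vcons Nat zero (succ (succ zero)) (vnil Nat))) (vcons (Vec Nat (succ (succ zero))) zero (vcons Nat (succ zero) (succ zero) (vcons Nat zero (succ (succ zero)) (vnil Nat))) (vnil (Vec Nat (succ (succ zero)))))) (vcons (Vec Nat (succ (succ zero))) (succ zero) (vcons Nat (succ zero) (succ (succ (succ (succ zero)))) (vcons Nat zero (succ (succ zero)) (vnil Nat))) (vcons (Vec Nat (succ (succ zero))) zero (vcons Nat (succ zero) (succ zero) (vcons Nat zero (succ (succ zero)) (vnil Nat))) (vnil (Vec Nat (succ (succ zero))))))
observation: 33 normal-order steps normalize the term, beginning with a beta-redex.


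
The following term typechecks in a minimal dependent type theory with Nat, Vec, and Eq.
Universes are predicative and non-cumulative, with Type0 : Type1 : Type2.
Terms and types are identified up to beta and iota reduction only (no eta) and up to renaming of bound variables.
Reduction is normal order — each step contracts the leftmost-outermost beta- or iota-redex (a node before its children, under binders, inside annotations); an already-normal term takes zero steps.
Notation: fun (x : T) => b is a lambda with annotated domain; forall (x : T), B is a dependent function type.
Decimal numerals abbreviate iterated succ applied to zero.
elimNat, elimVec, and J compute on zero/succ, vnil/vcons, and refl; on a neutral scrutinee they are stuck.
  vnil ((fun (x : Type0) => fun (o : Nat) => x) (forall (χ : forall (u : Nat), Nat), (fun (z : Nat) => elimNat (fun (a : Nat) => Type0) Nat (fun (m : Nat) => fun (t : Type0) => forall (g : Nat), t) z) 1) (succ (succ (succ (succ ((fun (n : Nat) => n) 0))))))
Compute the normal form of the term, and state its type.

reduced normal form:
  vnil (forall (x : forall (o : Nat), Nat), forall (χ : Nat), Nat)
inferred type:
  Vec (forall (x : forall (o : Nat), Nat), forall (χ : Nat), Nat) 0
observation: the leftmost-outermost redex is a beta-redex, and normalization takes 7 steps.


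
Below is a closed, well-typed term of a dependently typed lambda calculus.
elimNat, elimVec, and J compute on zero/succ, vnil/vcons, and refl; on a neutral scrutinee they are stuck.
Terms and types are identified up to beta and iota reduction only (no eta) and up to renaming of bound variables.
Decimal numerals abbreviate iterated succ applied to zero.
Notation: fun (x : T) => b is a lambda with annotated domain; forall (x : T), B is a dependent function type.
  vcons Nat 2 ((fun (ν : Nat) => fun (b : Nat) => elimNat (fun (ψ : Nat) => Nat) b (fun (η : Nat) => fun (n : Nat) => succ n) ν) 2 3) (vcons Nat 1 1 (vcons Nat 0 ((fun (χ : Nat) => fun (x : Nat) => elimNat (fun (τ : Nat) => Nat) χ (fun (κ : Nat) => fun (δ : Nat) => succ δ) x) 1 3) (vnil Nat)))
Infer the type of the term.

inferred type:
  Vec Nat 3


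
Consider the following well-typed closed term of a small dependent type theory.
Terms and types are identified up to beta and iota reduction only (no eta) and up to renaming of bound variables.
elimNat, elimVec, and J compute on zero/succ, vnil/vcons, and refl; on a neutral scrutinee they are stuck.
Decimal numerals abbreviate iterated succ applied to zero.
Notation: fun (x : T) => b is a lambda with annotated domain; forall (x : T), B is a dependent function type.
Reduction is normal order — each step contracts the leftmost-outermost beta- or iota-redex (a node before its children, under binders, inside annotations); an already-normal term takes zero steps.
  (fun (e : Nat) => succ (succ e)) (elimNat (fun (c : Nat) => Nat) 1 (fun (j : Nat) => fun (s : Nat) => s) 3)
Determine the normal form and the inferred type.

reduced normal form:
  3
inferred type:
  Nat


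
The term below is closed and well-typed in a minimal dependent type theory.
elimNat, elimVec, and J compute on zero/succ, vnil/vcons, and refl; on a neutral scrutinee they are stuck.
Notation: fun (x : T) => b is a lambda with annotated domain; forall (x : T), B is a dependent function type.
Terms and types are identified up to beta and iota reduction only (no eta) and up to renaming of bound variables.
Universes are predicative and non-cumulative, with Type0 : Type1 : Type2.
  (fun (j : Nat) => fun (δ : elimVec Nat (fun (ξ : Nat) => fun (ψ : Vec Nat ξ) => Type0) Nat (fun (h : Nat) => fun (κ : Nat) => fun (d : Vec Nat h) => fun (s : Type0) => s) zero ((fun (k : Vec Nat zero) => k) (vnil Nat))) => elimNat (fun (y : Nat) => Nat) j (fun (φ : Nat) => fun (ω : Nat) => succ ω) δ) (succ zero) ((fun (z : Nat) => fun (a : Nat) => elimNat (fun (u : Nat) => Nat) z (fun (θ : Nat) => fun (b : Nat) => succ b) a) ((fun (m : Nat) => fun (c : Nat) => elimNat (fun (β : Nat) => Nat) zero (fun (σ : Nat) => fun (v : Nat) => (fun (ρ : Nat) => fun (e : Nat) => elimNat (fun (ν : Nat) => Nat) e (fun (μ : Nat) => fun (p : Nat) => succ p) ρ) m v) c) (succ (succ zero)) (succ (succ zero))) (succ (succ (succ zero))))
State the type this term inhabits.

type:
  Nat


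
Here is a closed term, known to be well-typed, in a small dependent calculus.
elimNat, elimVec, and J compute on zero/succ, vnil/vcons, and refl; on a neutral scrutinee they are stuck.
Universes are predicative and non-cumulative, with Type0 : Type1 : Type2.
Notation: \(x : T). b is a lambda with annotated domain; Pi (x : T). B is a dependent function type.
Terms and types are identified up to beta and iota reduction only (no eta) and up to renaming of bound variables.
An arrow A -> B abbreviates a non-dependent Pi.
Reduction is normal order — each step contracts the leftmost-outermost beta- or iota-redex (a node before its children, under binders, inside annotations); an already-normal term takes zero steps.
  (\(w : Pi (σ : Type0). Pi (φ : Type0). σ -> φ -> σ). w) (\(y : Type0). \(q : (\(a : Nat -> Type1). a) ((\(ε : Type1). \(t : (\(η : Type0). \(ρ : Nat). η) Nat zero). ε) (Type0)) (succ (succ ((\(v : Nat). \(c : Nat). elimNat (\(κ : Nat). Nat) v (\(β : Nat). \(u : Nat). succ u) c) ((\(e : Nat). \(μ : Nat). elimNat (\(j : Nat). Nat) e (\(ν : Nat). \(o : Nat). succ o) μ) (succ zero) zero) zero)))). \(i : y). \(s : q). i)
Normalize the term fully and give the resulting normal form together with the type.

normal form:
  \(w : Type0). \(σ : Type0). \(φ : w). \(y : σ). φ
inferred type:
  Pi (w : Type0). Pi (σ : Type0). w -> σ -> w
observation: reduction starts at a beta-redex, and 4 normal-order steps reach the normal form.


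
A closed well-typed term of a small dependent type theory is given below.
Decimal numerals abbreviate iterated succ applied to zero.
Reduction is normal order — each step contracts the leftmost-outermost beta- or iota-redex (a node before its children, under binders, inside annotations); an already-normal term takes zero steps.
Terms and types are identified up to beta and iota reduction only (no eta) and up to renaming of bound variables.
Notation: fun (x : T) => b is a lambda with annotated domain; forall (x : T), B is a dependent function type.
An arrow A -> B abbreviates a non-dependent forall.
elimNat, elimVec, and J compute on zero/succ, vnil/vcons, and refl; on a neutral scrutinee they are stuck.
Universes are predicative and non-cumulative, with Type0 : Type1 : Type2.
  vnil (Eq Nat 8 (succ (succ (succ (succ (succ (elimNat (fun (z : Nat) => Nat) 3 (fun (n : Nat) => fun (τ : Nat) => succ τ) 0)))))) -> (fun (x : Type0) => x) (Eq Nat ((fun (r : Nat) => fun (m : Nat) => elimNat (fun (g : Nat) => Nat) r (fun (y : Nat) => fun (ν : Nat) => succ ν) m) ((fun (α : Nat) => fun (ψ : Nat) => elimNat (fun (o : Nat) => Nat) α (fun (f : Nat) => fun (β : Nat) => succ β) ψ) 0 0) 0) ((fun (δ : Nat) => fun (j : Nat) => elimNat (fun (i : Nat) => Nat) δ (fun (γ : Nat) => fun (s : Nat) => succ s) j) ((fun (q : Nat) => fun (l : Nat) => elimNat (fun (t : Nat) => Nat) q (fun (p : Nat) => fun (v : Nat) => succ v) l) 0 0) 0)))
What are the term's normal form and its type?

normal form:
  vnil (Eq Nat 8 8 -> Eq Nat 0 0)
the term's type:
  Vec (Eq Nat 8 8 -> Eq Nat 0 0) 0
observation: 14 normal-order steps normalize the term, beginning with an elimNat iota-redex.


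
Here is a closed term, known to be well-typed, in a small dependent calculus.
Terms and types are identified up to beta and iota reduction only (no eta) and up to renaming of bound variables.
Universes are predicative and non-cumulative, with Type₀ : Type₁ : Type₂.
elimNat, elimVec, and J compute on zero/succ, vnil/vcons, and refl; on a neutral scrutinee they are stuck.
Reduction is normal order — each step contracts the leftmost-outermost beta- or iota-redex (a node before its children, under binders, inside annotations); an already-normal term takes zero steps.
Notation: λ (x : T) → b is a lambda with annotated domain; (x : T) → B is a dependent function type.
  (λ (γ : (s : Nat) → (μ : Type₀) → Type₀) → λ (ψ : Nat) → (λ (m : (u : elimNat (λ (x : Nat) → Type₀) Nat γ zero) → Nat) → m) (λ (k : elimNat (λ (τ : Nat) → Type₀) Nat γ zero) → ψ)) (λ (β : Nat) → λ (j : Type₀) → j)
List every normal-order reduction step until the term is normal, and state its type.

reduction (normal order):
  (λ (γ : (s : Nat) → (μ : Type₀) → Type₀) → λ (ψ : Nat) → (λ (m : (u : elimNat (λ (x : Nat) → Type₀) Nat γ zero) → Nat) → m) (λ (k : elimNat (λ (τ : Nat) → Type₀) Nat γ zero) → ψ)) (λ (β : Nat) → λ (j : Type₀) → j)
  ~> λ (γ : Nat) → (λ (s : (μ : elimNat (λ (ψ : Nat) → Type₀) Nat (λ (m : Nat) → λ (u : Type₀) → u) zero) → Nat) → s) (λ (x : elimNat (λ (k : Nat) → Type₀) Nat (λ (τ : Nat) → λ (β : Type₀) → β) zero) → γ)
  ~> λ (γ : Nat) → λ (s : elimNat (λ (μ : Nat) → Type₀) Nat (λ (ψ : Nat) → λ (m : Type₀) → m) zero) → γ
  ~> λ (γ : Nat) → λ (s : Nat) → γ
type:
  (γ : Nat) → (s : Nat) → Nat


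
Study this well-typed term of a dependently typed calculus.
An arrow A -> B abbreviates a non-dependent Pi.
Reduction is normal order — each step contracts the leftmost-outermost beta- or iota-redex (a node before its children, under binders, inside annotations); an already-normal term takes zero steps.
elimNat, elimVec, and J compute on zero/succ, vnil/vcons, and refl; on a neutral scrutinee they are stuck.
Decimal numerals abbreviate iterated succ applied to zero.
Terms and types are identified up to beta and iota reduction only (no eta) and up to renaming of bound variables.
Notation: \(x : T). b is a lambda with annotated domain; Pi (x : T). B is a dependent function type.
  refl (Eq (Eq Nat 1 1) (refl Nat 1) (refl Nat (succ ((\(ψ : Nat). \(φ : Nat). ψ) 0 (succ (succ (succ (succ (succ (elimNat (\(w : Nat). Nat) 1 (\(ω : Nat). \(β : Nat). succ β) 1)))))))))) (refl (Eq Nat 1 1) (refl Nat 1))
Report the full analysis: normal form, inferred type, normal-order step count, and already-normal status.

normal form:
  refl (Eq (Eq Nat 1 1) (refl Nat 1) (refl Nat 1)) (refl (Eq Nat 1 1) (refl Nat 1))
type:
  Eq (Eq (Eq Nat 1 1) (refl Nat 1) (refl Nat 1)) (refl (Eq Nat 1 1) (refl Nat 1)) (refl (Eq Nat 1 1) (refl Nat 1))
normal-order step count: 2
already normal: no
first contracted redex: a beta-redex


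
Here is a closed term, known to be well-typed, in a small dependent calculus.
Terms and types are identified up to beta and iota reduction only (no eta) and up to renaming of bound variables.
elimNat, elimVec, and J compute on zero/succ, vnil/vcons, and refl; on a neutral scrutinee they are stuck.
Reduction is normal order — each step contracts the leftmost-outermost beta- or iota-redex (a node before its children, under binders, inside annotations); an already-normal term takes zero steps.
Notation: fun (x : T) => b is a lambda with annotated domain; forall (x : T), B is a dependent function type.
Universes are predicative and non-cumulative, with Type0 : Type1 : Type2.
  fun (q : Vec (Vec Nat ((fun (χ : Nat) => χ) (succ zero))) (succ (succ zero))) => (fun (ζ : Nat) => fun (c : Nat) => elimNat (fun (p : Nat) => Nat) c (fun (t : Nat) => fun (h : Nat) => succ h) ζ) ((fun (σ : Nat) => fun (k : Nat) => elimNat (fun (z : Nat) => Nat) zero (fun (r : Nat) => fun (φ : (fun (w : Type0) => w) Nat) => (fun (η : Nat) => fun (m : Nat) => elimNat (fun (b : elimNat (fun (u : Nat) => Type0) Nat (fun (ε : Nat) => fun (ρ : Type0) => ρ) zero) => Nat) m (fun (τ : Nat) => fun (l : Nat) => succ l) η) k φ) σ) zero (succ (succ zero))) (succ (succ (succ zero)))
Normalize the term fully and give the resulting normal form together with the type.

normal form:
  fun (q : Vec (Vec Nat (succ zero)) (succ (succ zero))) => succ (succ (succ zero))
type:
  forall (q : Vec (Vec Nat (succ zero)) (succ (succ zero))), Nat


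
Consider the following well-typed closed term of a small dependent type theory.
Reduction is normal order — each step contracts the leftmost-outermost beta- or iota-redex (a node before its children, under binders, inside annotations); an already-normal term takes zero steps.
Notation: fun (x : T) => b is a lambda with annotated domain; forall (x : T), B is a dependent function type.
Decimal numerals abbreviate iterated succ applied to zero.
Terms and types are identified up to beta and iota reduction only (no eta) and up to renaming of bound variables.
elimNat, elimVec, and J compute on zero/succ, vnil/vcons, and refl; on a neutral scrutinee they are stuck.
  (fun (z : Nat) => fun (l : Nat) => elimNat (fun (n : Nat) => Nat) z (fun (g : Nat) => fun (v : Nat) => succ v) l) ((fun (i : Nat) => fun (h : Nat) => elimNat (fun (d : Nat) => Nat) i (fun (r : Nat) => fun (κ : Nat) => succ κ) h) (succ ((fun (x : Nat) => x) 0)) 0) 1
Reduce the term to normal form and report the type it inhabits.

resulting normal form:
  2
type:
  Nat


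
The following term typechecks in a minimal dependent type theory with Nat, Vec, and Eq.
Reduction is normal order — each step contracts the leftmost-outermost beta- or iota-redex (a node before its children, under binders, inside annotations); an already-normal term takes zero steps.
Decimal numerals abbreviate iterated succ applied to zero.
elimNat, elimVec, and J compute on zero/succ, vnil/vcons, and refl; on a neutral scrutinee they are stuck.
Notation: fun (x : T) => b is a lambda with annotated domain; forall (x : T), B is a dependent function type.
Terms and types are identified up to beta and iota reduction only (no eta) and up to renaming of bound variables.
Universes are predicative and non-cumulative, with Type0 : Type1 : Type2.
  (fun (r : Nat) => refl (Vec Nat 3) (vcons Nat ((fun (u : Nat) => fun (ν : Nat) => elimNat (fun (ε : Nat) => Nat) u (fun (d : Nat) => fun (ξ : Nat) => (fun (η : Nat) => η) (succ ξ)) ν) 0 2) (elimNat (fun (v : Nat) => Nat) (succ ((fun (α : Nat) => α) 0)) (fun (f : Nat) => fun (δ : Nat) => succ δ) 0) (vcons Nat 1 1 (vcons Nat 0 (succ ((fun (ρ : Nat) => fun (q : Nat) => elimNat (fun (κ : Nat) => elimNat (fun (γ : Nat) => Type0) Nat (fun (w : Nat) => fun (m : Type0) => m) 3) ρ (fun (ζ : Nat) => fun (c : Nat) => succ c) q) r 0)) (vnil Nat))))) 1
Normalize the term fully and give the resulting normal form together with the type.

resulting normal form:
  refl (Vec Nat 3) (vcons Nat 2 1 (vcons Nat 1 1 (vcons Nat 0 2 (vnil Nat))))
inferred type:
  Eq (Vec Nat 3) (vcons Nat 2 1 (vcons Nat 1 1 (vcons Nat 0 2 (vnil Nat)))) (vcons Nat 2 1 (vcons Nat 1 1 (vcons Nat 0 2 (vnil Nat))))
observation: the first redex contracted is a beta-redex; the normal form is reached in 17 normal-order steps.


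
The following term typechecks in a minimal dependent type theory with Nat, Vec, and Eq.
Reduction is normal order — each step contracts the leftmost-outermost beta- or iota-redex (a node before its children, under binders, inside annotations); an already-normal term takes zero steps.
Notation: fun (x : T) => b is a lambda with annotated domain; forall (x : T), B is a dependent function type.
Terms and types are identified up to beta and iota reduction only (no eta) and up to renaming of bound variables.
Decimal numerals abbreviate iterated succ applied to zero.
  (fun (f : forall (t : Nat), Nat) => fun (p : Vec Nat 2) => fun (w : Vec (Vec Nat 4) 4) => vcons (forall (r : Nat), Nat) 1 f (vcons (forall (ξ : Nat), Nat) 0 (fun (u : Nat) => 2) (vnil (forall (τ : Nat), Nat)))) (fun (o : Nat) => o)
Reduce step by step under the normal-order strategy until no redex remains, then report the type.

normal-order reduction sequence:
  (fun (f : forall (t : Nat), Nat) => fun (p : Vec Nat 2) => fun (w : Vec (Vec Nat 4) 4) => vcons (forall (r : Nat), Nat) 1 f (vcons (forall (ξ : Nat), Nat) 0 (fun (u : Nat) => 2) (vnil (forall (τ : Nat), Nat)))) (fun (o : Nat) => o)
  ~> fun (f : Vec Nat 2) => fun (t : Vec (Vec Nat 4) 4) => vcons (forall (p : Nat), Nat) 1 (fun (w : Nat) => w) (vcons (forall (r : Nat), Nat) 0 (fun (ξ : Nat) => 2) (vnil (forall (u : Nat), Nat)))
inferred type:
  forall (f : Vec Nat 2), forall (t : Vec (Vec Nat 4) 4), Vec (forall (p : Nat), Nat) 2


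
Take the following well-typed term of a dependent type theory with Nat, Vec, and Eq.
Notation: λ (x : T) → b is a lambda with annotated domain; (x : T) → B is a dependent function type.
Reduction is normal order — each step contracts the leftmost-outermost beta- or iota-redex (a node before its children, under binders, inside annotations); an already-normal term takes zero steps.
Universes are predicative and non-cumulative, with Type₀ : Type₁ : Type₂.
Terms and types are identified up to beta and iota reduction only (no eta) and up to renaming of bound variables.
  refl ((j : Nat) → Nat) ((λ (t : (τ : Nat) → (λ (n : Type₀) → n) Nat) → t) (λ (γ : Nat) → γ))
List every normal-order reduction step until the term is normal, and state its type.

reduction (normal order):
  refl ((j : Nat) → Nat) ((λ (t : (τ : Nat) → (λ (n : Type₀) → n) Nat) → t) (λ (γ : Nat) → γ))
  ~> refl ((j : Nat) → Nat) (λ (t : Nat) → t)
type:
  Eq ((j : Nat) → Nat) (λ (t : Nat) → t) (λ (τ : Nat) → τ)


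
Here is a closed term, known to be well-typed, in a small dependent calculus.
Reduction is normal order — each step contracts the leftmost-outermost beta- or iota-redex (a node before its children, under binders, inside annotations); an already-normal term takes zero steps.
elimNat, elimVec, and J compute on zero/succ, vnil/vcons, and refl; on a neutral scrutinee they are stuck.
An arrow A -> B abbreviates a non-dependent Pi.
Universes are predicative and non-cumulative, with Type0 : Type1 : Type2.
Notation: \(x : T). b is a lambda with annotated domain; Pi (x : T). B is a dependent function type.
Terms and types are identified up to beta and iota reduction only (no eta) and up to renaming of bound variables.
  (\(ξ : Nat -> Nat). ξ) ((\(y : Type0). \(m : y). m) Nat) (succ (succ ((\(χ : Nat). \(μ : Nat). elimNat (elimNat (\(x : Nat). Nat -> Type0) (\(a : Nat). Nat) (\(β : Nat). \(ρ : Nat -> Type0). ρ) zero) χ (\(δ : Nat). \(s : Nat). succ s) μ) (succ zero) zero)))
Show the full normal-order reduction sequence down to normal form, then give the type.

normal-order reduction:
  (\(ξ : Nat -> Nat). ξ) ((\(y : Type0). \(m : y). m) Nat) (succ (succ ((\(χ : Nat). \(μ : Nat). elimNat (elimNat (\(x : Nat). Nat -> Type0) (\(a : Nat). Nat) (\(β : Nat). \(ρ : Nat -> Type0). ρ) zero) χ (\(δ : Nat). \(s : Nat). succ s) μ) (succ zero) zero)))
  ~> (\(ξ : Type0). \(y : ξ). y) Nat (succ (succ ((\(m : Nat). \(χ : Nat). elimNat (elimNat (\(μ : Nat). Nat -> Type0) (\(x : Nat). Nat) (\(a : Nat). \(β : Nat -> Type0). β) zero) m (\(ρ : Nat). \(δ : Nat). succ δ) χ) (succ zero) zero)))
  ~> (\(ξ : Nat). ξ) (succ (succ ((\(y : Nat). \(m : Nat). elimNat (elimNat (\(χ : Nat). Nat -> Type0) (\(μ : Nat). Nat) (\(x : Nat). \(a : Nat -> Type0). a) zero) y (\(β : Nat). \(ρ : Nat). succ ρ) m) (succ zero) zero)))
  ~> succ (succ ((\(ξ : Nat). \(y : Nat). elimNat (elimNat (\(m : Nat). Nat -> Type0) (\(χ : Nat). Nat) (\(μ : Nat). \(x : Nat -> Type0). x) zero) ξ (\(a : Nat). \(β : Nat). succ β) y) (succ zero) zero))
  ~> succ (succ ((\(ξ : Nat). elimNat (elimNat (\(y : Nat). Nat -> Type0) (\(m : Nat). Nat) (\(χ : Nat). \(μ : Nat -> Type0). μ) zero) (succ zero) (\(x : Nat). \(a : Nat). succ a) ξ) zero))
  ~> succ (succ (elimNat (elimNat (\(ξ : Nat). Nat -> Type0) (\(y : Nat). Nat) (\(m : Nat). \(χ : Nat -> Type0). χ) zero) (succ zero) (\(μ : Nat). \(x : Nat). succ x) zero))
  ~> succ (succ (succ zero))
inferred type:
  Nat


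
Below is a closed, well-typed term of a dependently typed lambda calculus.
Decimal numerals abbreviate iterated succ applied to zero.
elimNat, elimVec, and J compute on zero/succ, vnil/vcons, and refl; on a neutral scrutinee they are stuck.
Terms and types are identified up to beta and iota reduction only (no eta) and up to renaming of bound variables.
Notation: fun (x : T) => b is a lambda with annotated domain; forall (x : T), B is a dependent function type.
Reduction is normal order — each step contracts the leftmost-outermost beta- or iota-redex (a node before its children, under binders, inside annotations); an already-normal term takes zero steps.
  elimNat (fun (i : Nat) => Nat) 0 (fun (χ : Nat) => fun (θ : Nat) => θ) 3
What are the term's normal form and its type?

reduced normal form:
  0
inferred type:
  Nat


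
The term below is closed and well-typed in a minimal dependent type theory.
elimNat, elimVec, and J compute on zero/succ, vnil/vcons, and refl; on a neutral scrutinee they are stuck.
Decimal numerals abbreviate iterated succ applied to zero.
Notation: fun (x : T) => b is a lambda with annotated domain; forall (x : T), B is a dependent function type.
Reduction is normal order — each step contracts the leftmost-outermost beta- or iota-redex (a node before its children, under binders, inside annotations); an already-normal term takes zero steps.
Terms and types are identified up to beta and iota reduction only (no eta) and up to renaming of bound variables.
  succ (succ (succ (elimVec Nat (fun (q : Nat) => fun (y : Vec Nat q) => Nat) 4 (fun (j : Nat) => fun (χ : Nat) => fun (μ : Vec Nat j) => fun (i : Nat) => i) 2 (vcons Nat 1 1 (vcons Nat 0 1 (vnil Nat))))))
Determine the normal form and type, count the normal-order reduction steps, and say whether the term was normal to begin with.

normal form:
  7
type:
  Nat
normal-order step count: 11
started in normal form: no
first redex: an elimVec iota-redex


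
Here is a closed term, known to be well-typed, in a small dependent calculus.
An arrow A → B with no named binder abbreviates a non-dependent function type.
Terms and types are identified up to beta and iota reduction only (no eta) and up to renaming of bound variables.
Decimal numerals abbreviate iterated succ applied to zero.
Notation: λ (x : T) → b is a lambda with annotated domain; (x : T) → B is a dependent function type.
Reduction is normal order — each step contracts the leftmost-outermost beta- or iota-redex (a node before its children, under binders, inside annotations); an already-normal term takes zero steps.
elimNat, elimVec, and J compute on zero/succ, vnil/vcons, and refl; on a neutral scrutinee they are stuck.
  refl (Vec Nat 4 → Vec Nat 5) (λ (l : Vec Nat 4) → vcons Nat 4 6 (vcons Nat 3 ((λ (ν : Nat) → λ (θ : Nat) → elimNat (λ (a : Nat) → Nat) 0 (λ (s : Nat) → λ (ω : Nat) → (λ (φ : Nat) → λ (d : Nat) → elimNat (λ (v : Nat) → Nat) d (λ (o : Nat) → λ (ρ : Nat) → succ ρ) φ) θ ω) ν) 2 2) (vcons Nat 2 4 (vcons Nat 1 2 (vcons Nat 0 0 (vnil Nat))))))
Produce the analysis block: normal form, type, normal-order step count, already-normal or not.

resulting normal form:
  refl (Vec Nat 4 → Vec Nat 5) (λ (l : Vec Nat 4) → vcons Nat 4 6 (vcons Nat 3 4 (vcons Nat 2 4 (vcons Nat 1 2 (vcons Nat 0 0 (vnil Nat))))))
type:
  Eq (Vec Nat 4 → Vec Nat 5) (λ (l : Vec Nat 4) → vcons Nat 4 6 (vcons Nat 3 4 (vcons Nat 2 4 (vcons Nat 1 2 (vcons Nat 0 0 (vnil Nat)))))) (λ (ν : Vec Nat 4) → vcons Nat 4 6 (vcons Nat 3 4 (vcons Nat 2 4 (vcons Nat 1 2 (vcons Nat 0 0 (vnil Nat))))))
steps to reach normal form (normal order): 27
term was already normal: no
first contracted redex: a beta-redex


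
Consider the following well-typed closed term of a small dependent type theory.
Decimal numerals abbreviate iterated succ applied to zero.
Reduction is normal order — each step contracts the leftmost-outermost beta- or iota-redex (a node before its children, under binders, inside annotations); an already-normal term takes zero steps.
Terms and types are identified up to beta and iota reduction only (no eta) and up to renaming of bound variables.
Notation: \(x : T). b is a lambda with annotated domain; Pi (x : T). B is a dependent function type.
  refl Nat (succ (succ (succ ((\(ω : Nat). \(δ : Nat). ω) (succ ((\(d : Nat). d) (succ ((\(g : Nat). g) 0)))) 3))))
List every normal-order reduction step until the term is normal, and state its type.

normal-order reduction sequence:
  refl Nat (succ (succ (succ ((\(ω : Nat). \(δ : Nat). ω) (succ ((\(d : Nat). d) (succ ((\(g : Nat). g) 0)))) 3))))
  ~> refl Nat (succ (succ (succ ((\(ω : Nat). succ ((\(δ : Nat). δ) (succ ((\(d : Nat). d) 0)))) 3))))
  ~> refl Nat (succ (succ (succ (succ ((\(ω : Nat). ω) (succ ((\(δ : Nat). δ) 0)))))))
  ~> refl Nat (succ (succ (succ (succ (succ ((\(ω : Nat). ω) 0))))))
  ~> refl Nat 5
inferred type:
  Eq Nat 5 5
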